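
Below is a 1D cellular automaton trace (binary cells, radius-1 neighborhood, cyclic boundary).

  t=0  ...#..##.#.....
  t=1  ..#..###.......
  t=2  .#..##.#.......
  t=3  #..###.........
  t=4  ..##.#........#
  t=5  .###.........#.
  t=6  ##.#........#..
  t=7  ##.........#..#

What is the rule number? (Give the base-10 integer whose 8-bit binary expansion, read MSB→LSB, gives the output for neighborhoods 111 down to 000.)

  [7] ### => .  t=1,i=6
  [6] ##. => #  t=0,i=7
  [5] #.# => .  t=0,i=8
  [4] #.. => .  t=0,i=4
  [3] .## => #  t=0,i=6
  [2] .#. => .  t=0,i=3
  [1] ..# => #  t=0,i=2
  [0] ... => .  t=0,i=0
  bits 01001010 = 74

74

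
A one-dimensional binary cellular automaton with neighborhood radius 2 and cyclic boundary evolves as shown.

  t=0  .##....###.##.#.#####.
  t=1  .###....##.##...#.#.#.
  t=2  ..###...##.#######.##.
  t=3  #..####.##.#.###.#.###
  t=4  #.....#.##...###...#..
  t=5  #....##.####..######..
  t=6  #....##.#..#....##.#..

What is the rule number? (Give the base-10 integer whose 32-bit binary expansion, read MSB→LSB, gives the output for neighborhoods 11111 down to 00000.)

2983359604

  #####|#  b31=1 t=0,i=18
  ####.|.  b30=0 t=0,i=19
  ###.#|#  b29=1 t=0,i=9
  ###..|#  b28=1 t=0,i=20
  ##.##|.  b27=0 t=0,i=10
  ##.#.|.  b26=0 t=0,i=13
  ##..#|.  b25=0 t=0,i=21
  ##...|#  b24=1 t=0,i=3
  #.###|#  b23=1 t=0,i=16
  #.##.|#  b22=1 t=0,i=11
  #.#.#|.  b21=0 t=0,i=14
  #.#..|#  b20=1 t=1,i=20
  #..##|.  b19=0 t=0,i=0
  #..#.|.  b18=0 t=4,i=21
  #...#|#  b17=1 t=1,i=14
  #....|.  b16=0 t=0,i=4
  .####|.  b15=0 t=0,i=17
  .###.|#  b14=1 t=0,i=8
  .##.#|#  b13=1 t=0,i=12
  .##..|#  b12=1 t=0,i=2
  .#.##|.  b11=0 t=0,i=15
  .#.#.|#  b10=1 t=1,i=17
  .#..#|.  b9=0 t=1,i=21
  .#...|.  b8=0 t=4,i=1
  ..###|.  b7=0 t=0,i=7
  ..##.|#  b6=1 t=0,i=1
  ..#.#|#  b5=1 t=1,i=16
  ..#..|#  b4=1 t=4,i=0
  ...##|.  b3=0 t=0,i=6
  ...#.|#  b2=1 t=1,i=15
  ....#|.  b1=0 t=0,i=5
  .....|.  b0=0 t=4,i=3
  bits 10110001110100100111010001110100 = 2983359604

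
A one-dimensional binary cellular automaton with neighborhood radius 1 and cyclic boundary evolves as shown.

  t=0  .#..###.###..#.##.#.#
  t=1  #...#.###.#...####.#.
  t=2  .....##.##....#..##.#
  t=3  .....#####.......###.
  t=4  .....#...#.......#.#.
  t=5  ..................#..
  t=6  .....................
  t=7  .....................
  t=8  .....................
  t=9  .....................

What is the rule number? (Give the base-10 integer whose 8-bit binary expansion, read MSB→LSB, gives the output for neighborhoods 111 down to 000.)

104

  [7] ### => .  t=0,i=5
  [6] ##. => #  t=0,i=6
  [5] #.# => #  t=0,i=0
  [4] #.. => .  t=0,i=2
  [3] .## => #  t=0,i=4
  [2] .#. => .  t=0,i=1
  [1] ..# => .  t=0,i=3
  [0] ... => .  t=1,i=2
  bits 01101000 = 104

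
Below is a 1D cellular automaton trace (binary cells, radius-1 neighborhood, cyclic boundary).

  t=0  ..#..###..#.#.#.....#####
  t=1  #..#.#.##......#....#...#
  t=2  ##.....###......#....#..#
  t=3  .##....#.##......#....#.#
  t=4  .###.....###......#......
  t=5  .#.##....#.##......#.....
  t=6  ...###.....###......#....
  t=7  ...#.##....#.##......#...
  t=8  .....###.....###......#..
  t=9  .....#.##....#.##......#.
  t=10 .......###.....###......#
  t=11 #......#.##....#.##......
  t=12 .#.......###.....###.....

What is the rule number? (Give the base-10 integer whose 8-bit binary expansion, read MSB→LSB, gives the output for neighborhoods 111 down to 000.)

  ### -> .   bit 7 = 0  t=0,i=6
  ##. -> #   bit 6 = 1  t=0,i=7
  #.# -> .   bit 5 = 0  t=0,i=11
  #.. -> #   bit 4 = 1  t=0,i=0
  .## -> #   bit 3 = 1  t=0,i=5
  .#. -> .   bit 2 = 0  t=0,i=2
  ..# -> .   bit 1 = 0  t=0,i=1
  ... -> .   bit 0 = 0  t=0,i=16
  bits 01011000 = 88

88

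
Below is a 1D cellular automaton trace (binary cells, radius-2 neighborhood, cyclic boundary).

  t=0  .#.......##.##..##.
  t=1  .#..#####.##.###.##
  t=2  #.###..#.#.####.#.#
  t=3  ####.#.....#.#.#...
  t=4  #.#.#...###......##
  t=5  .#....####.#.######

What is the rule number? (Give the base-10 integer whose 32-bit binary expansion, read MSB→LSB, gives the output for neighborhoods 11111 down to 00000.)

  nb #####: next=.  (t=1,i=6, bit31=0)
  nb ####.: next=#  (t=1,i=7, bit30=1)
  nb ###.#: next=.  (t=1,i=8, bit29=0)
  nb ###..: next=.  (t=2,i=4, bit28=0)
  nb ##.##: next=#  (t=0,i=11, bit27=1)
  nb ##.#.: next=#  (t=1,i=0, bit26=1)
  nb ##..#: next=#  (t=0,i=14, bit25=1)
  nb ##...: next=#  (t=4,i=11, bit24=1)
  nb #.###: next=#  (t=1,i=13, bit23=1)
  nb #.##.: next=.  (t=0,i=12, bit22=0)
  nb #.#.#: next=.  (t=2,i=9, bit21=0)
  nb #.#..: next=.  (t=1,i=1, bit20=0)
  nb #..##: next=#  (t=0,i=15, bit19=1)
  nb #..#.: next=.  (t=0,i=0, bit18=0)
  nb #...#: next=#  (t=3,i=17, bit17=1)
  nb #....: next=.  (t=0,i=3, bit16=0)
  nb .####: next=.  (t=1,i=5, bit15=0)
  nb .###.: next=#  (t=1,i=14, bit14=1)
  nb .##.#: next=#  (t=0,i=10, bit13=1)
  nb .##..: next=#  (t=0,i=13, bit12=1)
  nb .#.##: next=.  (t=2,i=10, bit11=0)
  nb .#.#.: next=.  (t=2,i=8, bit10=0)
  nb .#..#: next=#  (t=1,i=2, bit9=1)
  nb .#...: next=.  (t=0,i=2, bit8=0)
  nb ..###: next=#  (t=1,i=4, bit7=1)
  nb ..##.: next=.  (t=0,i=9, bit6=0)
  nb ..#.#: next=.  (t=2,i=7, bit5=0)
  nb ..#..: next=#  (t=0,i=1, bit4=1)
  nb ...##: next=#  (t=0,i=8, bit3=1)
  nb ...#.: next=#  (t=3,i=10, bit2=1)
  nb ....#: next=#  (t=0,i=7, bit1=1)
  nb .....: next=#  (t=0,i=4, bit0=1)
  bits 01001111100010100111001010011111 = 1334473375

1334473375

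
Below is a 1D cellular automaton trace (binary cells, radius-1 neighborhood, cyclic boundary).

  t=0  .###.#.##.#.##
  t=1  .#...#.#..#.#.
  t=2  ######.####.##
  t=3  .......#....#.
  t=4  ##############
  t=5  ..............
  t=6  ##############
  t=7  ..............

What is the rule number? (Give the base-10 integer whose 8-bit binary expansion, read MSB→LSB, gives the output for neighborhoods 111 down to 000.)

  nb ###: next=.  (t=0,i=2, bit7=0)
  nb ##.: next=.  (t=0,i=3, bit6=0)
  nb #.#: next=.  (t=0,i=0, bit5=0)
  nb #..: next=#  (t=1,i=2, bit4=1)
  nb .##: next=#  (t=0,i=1, bit3=1)
  nb .#.: next=#  (t=0,i=5, bit2=1)
  nb ..#: next=#  (t=1,i=0, bit1=1)
  nb ...: next=#  (t=1,i=3, bit0=1)
  bits 00011111 = 31

31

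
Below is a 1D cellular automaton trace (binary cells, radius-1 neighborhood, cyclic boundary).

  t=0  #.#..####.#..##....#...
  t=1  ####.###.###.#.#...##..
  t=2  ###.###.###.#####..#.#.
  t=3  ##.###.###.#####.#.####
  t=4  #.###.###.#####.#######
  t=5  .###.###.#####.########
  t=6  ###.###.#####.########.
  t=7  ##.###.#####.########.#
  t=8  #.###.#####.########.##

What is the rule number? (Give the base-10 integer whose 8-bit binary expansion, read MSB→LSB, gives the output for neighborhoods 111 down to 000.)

  ### -> #   bit 7 = 1  t=0,i=6
  ##. -> .   bit 6 = 0  t=0,i=8
  #.# -> #   bit 5 = 1  t=0,i=1
  #.. -> #   bit 4 = 1  t=0,i=3
  .## -> #   bit 3 = 1  t=0,i=5
  .#. -> #   bit 2 = 1  t=0,i=0
  ..# -> .   bit 1 = 0  t=0,i=4
  ... -> .   bit 0 = 0  t=0,i=16
  bits 10111100 = 188

188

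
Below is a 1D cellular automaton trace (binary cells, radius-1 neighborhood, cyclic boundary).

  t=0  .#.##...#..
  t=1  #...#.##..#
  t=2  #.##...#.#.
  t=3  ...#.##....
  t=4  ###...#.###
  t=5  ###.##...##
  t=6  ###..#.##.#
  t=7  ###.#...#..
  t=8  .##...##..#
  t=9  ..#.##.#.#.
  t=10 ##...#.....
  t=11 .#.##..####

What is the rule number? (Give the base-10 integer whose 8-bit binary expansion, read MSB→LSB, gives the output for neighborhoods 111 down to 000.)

  [7] ### => #  t=4,i=0
  [6] ##. => #  t=0,i=4
  [5] #.# => .  t=0,i=2
  [4] #.. => .  t=0,i=5
  [3] .## => .  t=0,i=3
  [2] .#. => .  t=0,i=1
  [1] ..# => #  t=0,i=0
  [0] ... => #  t=0,i=6
  bits 11000011 = 195

195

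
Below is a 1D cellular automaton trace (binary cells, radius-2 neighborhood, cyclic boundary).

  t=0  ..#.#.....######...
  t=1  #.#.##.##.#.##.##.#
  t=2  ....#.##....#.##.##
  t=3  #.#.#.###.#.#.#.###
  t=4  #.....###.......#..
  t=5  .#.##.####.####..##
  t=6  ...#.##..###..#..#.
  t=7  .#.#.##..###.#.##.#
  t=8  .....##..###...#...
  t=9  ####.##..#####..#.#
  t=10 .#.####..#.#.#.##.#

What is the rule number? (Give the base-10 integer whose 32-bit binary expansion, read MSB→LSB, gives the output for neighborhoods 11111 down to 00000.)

  nb #####: next=#  (t=0,i=12, bit31=1)
  nb ####.: next=.  (t=0,i=14, bit30=0)
  nb ###.#: next=#  (t=3,i=0, bit29=1)
  nb ###..: next=#  (t=0,i=15, bit28=1)
  nb ##.##: next=#  (t=1,i=6, bit27=1)
  nb ##.#.: next=.  (t=1,i=1, bit26=0)
  nb ##..#: next=.  (t=5,i=15, bit25=0)
  nb ##...: next=#  (t=0,i=16, bit24=1)
  nb #.###: next=#  (t=3,i=6, bit23=1)
  nb #.##.: next=#  (t=1,i=4, bit22=1)
  nb #.#.#: next=.  (t=1,i=2, bit21=0)
  nb #.#..: next=#  (t=0,i=4, bit20=1)
  nb #..##: next=.  (t=5,i=16, bit19=0)
  nb #..#.: next=#  (t=4,i=18, bit18=1)
  nb #...#: next=#  (t=8,i=13, bit17=1)
  nb #....: next=.  (t=0,i=6, bit16=0)
  nb .####: next=.  (t=0,i=11, bit15=0)
  nb .###.: next=#  (t=3,i=7, bit14=1)
  nb .##.#: next=.  (t=1,i=0, bit13=0)
  nb .##..: next=#  (t=2,i=7, bit12=1)
  nb .#.##: next=.  (t=1,i=3, bit11=0)
  nb .#.#.: next=.  (t=0,i=3, bit10=0)
  nb .#..#: next=#  (t=4,i=17, bit9=1)
  nb .#...: next=#  (t=0,i=5, bit8=1)
  nb ..###: next=#  (t=0,i=10, bit7=1)
  nb ..##.: next=#  (t=5,i=17, bit6=1)
  nb ..#.#: next=#  (t=0,i=2, bit5=1)
  nb ..#..: next=.  (t=4,i=0, bit4=0)
  nb ...##: next=.  (t=0,i=9, bit3=0)
  nb ...#.: next=.  (t=0,i=1, bit2=0)
  nb ....#: next=#  (t=0,i=0, bit1=1)
  nb .....: next=#  (t=0,i=7, bit0=1)
  bits 10111001110101100101001111100011 = 3117831139

3117831139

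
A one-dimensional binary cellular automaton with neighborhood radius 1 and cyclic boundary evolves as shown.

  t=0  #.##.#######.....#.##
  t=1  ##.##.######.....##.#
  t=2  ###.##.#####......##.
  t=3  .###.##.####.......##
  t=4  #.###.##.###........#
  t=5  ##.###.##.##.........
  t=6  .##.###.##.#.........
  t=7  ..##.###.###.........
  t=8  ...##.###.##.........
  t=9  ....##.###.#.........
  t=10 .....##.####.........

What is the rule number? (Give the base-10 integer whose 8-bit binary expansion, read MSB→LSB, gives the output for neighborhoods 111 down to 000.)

228

  nb ###: next=#  (t=0,i=6, bit7=1)
  nb ##.: next=#  (t=0,i=0, bit6=1)
  nb #.#: next=#  (t=0,i=1, bit5=1)
  nb #..: next=.  (t=0,i=12, bit4=0)
  nb .##: next=.  (t=0,i=2, bit3=0)
  nb .#.: next=#  (t=0,i=17, bit2=1)
  nb ..#: next=.  (t=0,i=16, bit1=0)
  nb ...: next=.  (t=0,i=13, bit0=0)
  bits 11100100 = 228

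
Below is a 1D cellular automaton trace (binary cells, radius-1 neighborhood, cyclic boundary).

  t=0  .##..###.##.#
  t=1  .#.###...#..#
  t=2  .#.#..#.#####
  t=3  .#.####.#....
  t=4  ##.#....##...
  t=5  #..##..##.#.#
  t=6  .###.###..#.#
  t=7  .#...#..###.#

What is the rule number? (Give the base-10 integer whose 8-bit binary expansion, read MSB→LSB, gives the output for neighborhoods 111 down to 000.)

30

  ### -> .   bit 7 = 0  t=0,i=6
  ##. -> .   bit 6 = 0  t=0,i=2
  #.# -> .   bit 5 = 0  t=0,i=0
  #.. -> #   bit 4 = 1  t=0,i=3
  .## -> #   bit 3 = 1  t=0,i=1
  .#. -> #   bit 2 = 1  t=0,i=12
  ..# -> #   bit 1 = 1  t=0,i=4
  ... -> .   bit 0 = 0  t=1,i=7
  bits 00011110 = 30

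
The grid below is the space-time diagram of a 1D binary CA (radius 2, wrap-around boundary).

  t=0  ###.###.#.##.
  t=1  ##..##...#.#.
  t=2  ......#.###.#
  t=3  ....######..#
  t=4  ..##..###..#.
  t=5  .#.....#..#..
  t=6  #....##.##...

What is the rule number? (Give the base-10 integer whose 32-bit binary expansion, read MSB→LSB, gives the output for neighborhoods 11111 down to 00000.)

3247730222

  ##### -> #   bit 31 = 1  t=3,i=6
  ####. -> #   bit 30 = 1  t=3,i=8
  ###.# -> .   bit 29 = 0  t=0,i=2
  ###.. -> .   bit 28 = 0  t=3,i=9
  ##.## -> .   bit 27 = 0  t=0,i=3
  ##.#. -> .   bit 26 = 0  t=0,i=7
  ##..# -> .   bit 25 = 0  t=1,i=2
  ##... -> #   bit 24 = 1  t=1,i=6
  #.### -> #   bit 23 = 1  t=0,i=0
  #.##. -> .   bit 22 = 0  t=0,i=10
  #.#.# -> .   bit 21 = 0  t=0,i=8
  #.#.. -> #   bit 20 = 1  t=2,i=12
  #..## -> .   bit 19 = 0  t=1,i=3
  #..#. -> #   bit 18 = 1  t=3,i=11
  #...# -> .   bit 17 = 0  t=1,i=7
  #.... -> .   bit 16 = 0  t=2,i=1
  .#### -> .   bit 15 = 0  t=3,i=5
  .###. -> #   bit 14 = 1  t=0,i=1
  .##.# -> #   bit 13 = 1  t=0,i=11
  .##.. -> .   bit 12 = 0  t=1,i=1
  .#.## -> #   bit 11 = 1  t=0,i=9
  .#.#. -> #   bit 10 = 1  t=1,i=10
  .#..# -> #   bit 9 = 1  t=5,i=8
  .#... -> .   bit 8 = 0  t=2,i=0
  ..### -> .   bit 7 = 0  t=3,i=4
  ..##. -> .   bit 6 = 0  t=1,i=4
  ..#.# -> #   bit 5 = 1  t=1,i=9
  ..#.. -> .   bit 4 = 0  t=3,i=12
  ...## -> #   bit 3 = 1  t=3,i=3
  ...#. -> #   bit 2 = 1  t=1,i=8
  ....# -> #   bit 1 = 1  t=2,i=4
  ..... -> .   bit 0 = 0  t=2,i=2
  bits 11000001100101000110111000101110 = 3247730222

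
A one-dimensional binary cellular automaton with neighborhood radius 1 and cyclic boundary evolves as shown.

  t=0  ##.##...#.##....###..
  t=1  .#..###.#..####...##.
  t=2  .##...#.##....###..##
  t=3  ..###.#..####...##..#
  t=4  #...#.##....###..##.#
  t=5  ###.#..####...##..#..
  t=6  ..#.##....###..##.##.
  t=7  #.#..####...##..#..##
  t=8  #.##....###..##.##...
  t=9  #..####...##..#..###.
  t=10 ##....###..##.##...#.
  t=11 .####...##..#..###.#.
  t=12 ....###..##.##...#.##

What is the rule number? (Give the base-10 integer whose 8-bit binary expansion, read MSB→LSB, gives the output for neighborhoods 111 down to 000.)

85

  nb ###: next=.  (t=0,i=17, bit7=0)
  nb ##.: next=#  (t=0,i=1, bit6=1)
  nb #.#: next=.  (t=0,i=2, bit5=0)
  nb #..: next=#  (t=0,i=5, bit4=1)
  nb .##: next=.  (t=0,i=0, bit3=0)
  nb .#.: next=#  (t=0,i=8, bit2=1)
  nb ..#: next=.  (t=0,i=7, bit1=0)
  nb ...: next=#  (t=0,i=6, bit0=1)
  bits 01010101 = 85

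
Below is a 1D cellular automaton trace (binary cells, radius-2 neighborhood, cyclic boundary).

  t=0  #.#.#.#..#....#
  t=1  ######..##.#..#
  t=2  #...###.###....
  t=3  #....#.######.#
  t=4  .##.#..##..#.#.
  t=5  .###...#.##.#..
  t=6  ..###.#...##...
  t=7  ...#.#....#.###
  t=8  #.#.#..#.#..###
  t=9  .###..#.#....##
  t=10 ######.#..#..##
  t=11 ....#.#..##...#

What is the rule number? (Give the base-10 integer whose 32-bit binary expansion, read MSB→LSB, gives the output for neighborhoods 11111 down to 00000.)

  ##### -> .   bit 31 = 0  t=1,i=1
  ####. -> #   bit 30 = 1  t=1,i=4
  ###.# -> .   bit 29 = 0  t=2,i=6
  ###.. -> #   bit 28 = 1  t=1,i=5
  ##.## -> #   bit 27 = 1  t=2,i=7
  ##.#. -> #   bit 26 = 1  t=0,i=1
  ##..# -> #   bit 25 = 1  t=1,i=6
  ##... -> #   bit 24 = 1  t=2,i=11
  #.### -> #   bit 23 = 1  t=2,i=8
  #.##. -> .   bit 22 = 0  t=3,i=14
  #.#.# -> #   bit 21 = 1  t=0,i=2
  #.#.. -> .   bit 20 = 0  t=0,i=6
  #..## -> .   bit 19 = 0  t=1,i=7
  #..#. -> #   bit 18 = 1  t=0,i=8
  #...# -> .   bit 17 = 0  t=2,i=2
  #.... -> #   bit 16 = 1  t=0,i=11
  .#### -> #   bit 15 = 1  t=1,i=0
  .###. -> #   bit 14 = 1  t=2,i=5
  .##.# -> #   bit 13 = 1  t=0,i=0
  .##.. -> .   bit 12 = 0  t=3,i=0
  .#.## -> .   bit 11 = 0  t=3,i=6
  .#.#. -> #   bit 10 = 1  t=0,i=3
  .#..# -> .   bit 9 = 0  t=0,i=7
  .#... -> .   bit 8 = 0  t=0,i=10
  ..### -> .   bit 7 = 0  t=1,i=14
  ..##. -> #   bit 6 = 1  t=0,i=14
  ..#.# -> .   bit 5 = 0  t=3,i=5
  ..#.. -> #   bit 4 = 1  t=0,i=9
  ...## -> .   bit 3 = 0  t=0,i=13
  ...#. -> #   bit 2 = 1  t=2,i=14
  ....# -> .   bit 1 = 0  t=0,i=12
  ..... -> #   bit 0 = 1  t=6,i=14
  bits 01011111101001011110010001010101 = 1604707413

1604707413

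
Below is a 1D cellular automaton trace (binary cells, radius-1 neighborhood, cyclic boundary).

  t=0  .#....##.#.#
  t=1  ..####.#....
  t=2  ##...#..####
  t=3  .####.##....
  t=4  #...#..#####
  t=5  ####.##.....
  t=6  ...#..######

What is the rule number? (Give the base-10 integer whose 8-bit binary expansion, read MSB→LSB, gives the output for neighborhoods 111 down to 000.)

83

  [7] ### => .  t=1,i=3
  [6] ##. => #  t=0,i=7
  [5] #.# => .  t=0,i=0
  [4] #.. => #  t=0,i=2
  [3] .## => .  t=0,i=6
  [2] .#. => .  t=0,i=1
  [1] ..# => #  t=0,i=5
  [0] ... => #  t=0,i=3
  bits 01010011 = 83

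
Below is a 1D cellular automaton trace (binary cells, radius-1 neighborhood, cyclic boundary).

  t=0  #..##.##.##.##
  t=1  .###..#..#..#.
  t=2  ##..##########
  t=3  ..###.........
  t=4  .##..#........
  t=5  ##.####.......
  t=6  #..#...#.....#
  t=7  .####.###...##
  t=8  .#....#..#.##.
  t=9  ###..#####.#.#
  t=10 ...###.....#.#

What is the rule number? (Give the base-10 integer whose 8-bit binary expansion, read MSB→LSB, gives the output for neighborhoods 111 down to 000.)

30

  ### -> .   bit 7 = 0  t=0,i=13
  ##. -> .   bit 6 = 0  t=0,i=0
  #.# -> .   bit 5 = 0  t=0,i=5
  #.. -> #   bit 4 = 1  t=0,i=1
  .## -> #   bit 3 = 1  t=0,i=3
  .#. -> #   bit 2 = 1  t=1,i=6
  ..# -> #   bit 1 = 1  t=0,i=2
  ... -> .   bit 0 = 0  t=3,i=0
  bits 00011110 = 30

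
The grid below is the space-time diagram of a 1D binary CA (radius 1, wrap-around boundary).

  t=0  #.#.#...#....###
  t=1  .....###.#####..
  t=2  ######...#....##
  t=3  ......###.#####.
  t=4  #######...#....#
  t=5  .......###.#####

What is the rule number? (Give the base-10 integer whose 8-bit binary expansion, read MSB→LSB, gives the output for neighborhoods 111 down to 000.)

  [7] ### => .  t=0,i=14
  [6] ##. => .  t=0,i=0
  [5] #.# => .  t=0,i=1
  [4] #.. => #  t=0,i=5
  [3] .## => #  t=0,i=13
  [2] .#. => .  t=0,i=2
  [1] ..# => #  t=0,i=7
  [0] ... => #  t=0,i=6
  bits 00011011 = 27

27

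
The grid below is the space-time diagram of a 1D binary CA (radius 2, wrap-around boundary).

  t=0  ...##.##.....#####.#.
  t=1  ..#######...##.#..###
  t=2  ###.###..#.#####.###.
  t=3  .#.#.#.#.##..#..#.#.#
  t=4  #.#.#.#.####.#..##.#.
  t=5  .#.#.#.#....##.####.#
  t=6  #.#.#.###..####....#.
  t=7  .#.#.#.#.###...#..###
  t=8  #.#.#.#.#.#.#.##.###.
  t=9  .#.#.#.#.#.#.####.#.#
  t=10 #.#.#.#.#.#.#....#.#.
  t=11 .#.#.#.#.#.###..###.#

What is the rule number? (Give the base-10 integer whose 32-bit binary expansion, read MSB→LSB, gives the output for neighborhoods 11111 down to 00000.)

2404941308

  ##### -> #   bit 31 = 1  t=0,i=15
  ####. -> .   bit 30 = 0  t=0,i=16
  ###.# -> .   bit 29 = 0  t=0,i=17
  ###.. -> .   bit 28 = 0  t=1,i=8
  ##.## -> #   bit 27 = 1  t=0,i=5
  ##.#. -> #   bit 26 = 1  t=0,i=18
  ##..# -> #   bit 25 = 1  t=1,i=0
  ##... -> #   bit 24 = 1  t=0,i=8
  #.### -> .   bit 23 = 0  t=2,i=0
  #.##. -> #   bit 22 = 1  t=0,i=6
  #.#.# -> .   bit 21 = 0  t=3,i=1
  #.#.. -> #   bit 20 = 1  t=0,i=19
  #..## -> #   bit 19 = 1  t=1,i=1
  #..#. -> .   bit 18 = 0  t=2,i=8
  #...# -> .   bit 17 = 0  t=1,i=10
  #.... -> .   bit 16 = 0  t=0,i=0
  .#### -> .   bit 15 = 0  t=0,i=14
  .###. -> #   bit 14 = 1  t=1,i=19
  .##.# -> #   bit 13 = 1  t=0,i=4
  .##.. -> #   bit 12 = 1  t=0,i=7
  .#.## -> #   bit 11 = 1  t=2,i=10
  .#.#. -> #   bit 10 = 1  t=3,i=0
  .#..# -> .   bit 9 = 0  t=1,i=16
  .#... -> #   bit 8 = 1  t=0,i=20
  ..### -> #   bit 7 = 1  t=0,i=13
  ..##. -> #   bit 6 = 1  t=0,i=3
  ..#.# -> #   bit 5 = 1  t=2,i=9
  ..#.. -> #   bit 4 = 1  t=3,i=13
  ...## -> #   bit 3 = 1  t=0,i=2
  ...#. -> #   bit 2 = 1  t=6,i=18
  ....# -> .   bit 1 = 0  t=0,i=1
  ..... -> .   bit 0 = 0  t=0,i=10
  bits 10001111010110000111110111111100 = 2404941308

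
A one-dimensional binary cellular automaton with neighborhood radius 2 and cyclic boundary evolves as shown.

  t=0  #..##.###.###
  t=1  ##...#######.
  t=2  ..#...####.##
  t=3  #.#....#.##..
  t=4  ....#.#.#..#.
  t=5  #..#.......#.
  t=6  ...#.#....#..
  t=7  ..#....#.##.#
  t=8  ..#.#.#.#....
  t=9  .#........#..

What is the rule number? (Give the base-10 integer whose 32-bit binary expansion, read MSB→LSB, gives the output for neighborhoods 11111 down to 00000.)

3145844756

  [31] ##### => #  t=1,i=7
  [30] ####. => .  t=0,i=12
  [29] ###.# => #  t=0,i=8
  [28] ###.. => #  t=0,i=0
  [27] ##.## => #  t=0,i=5
  [26] ##.#. => .  t=7,i=11
  [25] ##..# => #  t=0,i=1
  [24] ##... => #  t=1,i=2
  [23] #.### => #  t=0,i=6
  [22] #.##. => .  t=1,i=0
  [21] #.#.# => .  t=4,i=6
  [20] #.#.. => .  t=3,i=2
  [19] #..## => .  t=0,i=2
  [18] #..#. => .  t=2,i=1
  [17] #...# => .  t=1,i=3
  [16] #.... => #  t=3,i=4
  [15] .#### => #  t=0,i=11
  [14] .###. => #  t=0,i=7
  [13] .##.# => .  t=0,i=4
  [12] .##.. => .  t=1,i=1
  [11] .#.## => #  t=3,i=8
  [10] .#.#. => .  t=3,i=1
  [9] .#..# => .  t=4,i=9
  [8] .#... => .  t=2,i=3
  [7] ..### => .  t=1,i=5
  [6] ..##. => .  t=0,i=3
  [5] ..#.# => .  t=3,i=0
  [4] ..#.. => #  t=2,i=2
  [3] ...## => .  t=1,i=4
  [2] ...#. => #  t=3,i=6
  [1] ....# => .  t=3,i=5
  [0] ..... => .  t=4,i=1
  bits 10111011100000011100100000010100 = 3145844756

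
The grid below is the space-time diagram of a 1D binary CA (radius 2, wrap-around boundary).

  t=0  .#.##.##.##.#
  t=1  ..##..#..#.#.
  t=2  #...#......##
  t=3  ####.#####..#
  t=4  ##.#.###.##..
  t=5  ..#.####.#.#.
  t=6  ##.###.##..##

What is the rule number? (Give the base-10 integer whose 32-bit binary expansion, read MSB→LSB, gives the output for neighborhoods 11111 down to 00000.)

  nb #####: next=#  (t=3,i=1, bit31=1)
  nb ####.: next=.  (t=3,i=2, bit30=0)
  nb ###.#: next=#  (t=3,i=3, bit29=1)
  nb ###..: next=#  (t=2,i=0, bit28=1)
  nb ##.##: next=.  (t=0,i=5, bit27=0)
  nb ##.#.: next=#  (t=0,i=11, bit26=1)
  nb ##..#: next=#  (t=1,i=4, bit25=1)
  nb ##...: next=#  (t=2,i=1, bit24=1)
  nb #.###: next=#  (t=3,i=5, bit23=1)
  nb #.##.: next=#  (t=0,i=3, bit22=1)
  nb #.#.#: next=.  (t=0,i=1, bit21=0)
  nb #.#..: next=#  (t=1,i=11, bit20=1)
  nb #..##: next=.  (t=3,i=11, bit19=0)
  nb #..#.: next=.  (t=1,i=5, bit18=0)
  nb #...#: next=#  (t=1,i=0, bit17=1)
  nb #....: next=#  (t=2,i=6, bit16=1)
  nb .####: next=#  (t=3,i=0, bit15=1)
  nb .###.: next=#  (t=2,i=12, bit14=1)
  nb .##.#: next=.  (t=0,i=4, bit13=0)
  nb .##..: next=.  (t=1,i=3, bit12=0)
  nb .#.##: next=#  (t=0,i=2, bit11=1)
  nb .#.#.: next=.  (t=0,i=0, bit10=0)
  nb .#..#: next=.  (t=1,i=7, bit9=0)
  nb .#...: next=#  (t=1,i=12, bit8=1)
  nb ..###: next=.  (t=2,i=11, bit7=0)
  nb ..##.: next=.  (t=1,i=2, bit6=0)
  nb ..#.#: next=.  (t=1,i=9, bit5=0)
  nb ..#..: next=.  (t=1,i=6, bit4=0)
  nb ...##: next=.  (t=1,i=1, bit3=0)
  nb ...#.: next=#  (t=2,i=3, bit2=1)
  nb ....#: next=#  (t=2,i=9, bit1=1)
  nb .....: next=#  (t=2,i=7, bit0=1)
  bits 10110111110100111100100100000111 = 3084110087

3084110087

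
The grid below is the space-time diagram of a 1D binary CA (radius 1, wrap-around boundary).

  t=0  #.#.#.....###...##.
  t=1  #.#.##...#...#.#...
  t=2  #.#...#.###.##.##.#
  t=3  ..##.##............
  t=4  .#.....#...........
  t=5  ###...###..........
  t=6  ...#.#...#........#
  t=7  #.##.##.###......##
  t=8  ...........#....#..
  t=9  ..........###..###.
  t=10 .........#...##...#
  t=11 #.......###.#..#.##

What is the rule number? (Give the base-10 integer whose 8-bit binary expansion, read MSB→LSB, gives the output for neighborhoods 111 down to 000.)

  nb ###: next=.  (t=0,i=11, bit7=0)
  nb ##.: next=.  (t=0,i=12, bit6=0)
  nb #.#: next=.  (t=0,i=1, bit5=0)
  nb #..: next=#  (t=0,i=5, bit4=1)
  nb .##: next=.  (t=0,i=10, bit3=0)
  nb .#.: next=#  (t=0,i=0, bit2=1)
  nb ..#: next=#  (t=0,i=9, bit1=1)
  nb ...: next=.  (t=0,i=6, bit0=0)
  bits 00010110 = 22

22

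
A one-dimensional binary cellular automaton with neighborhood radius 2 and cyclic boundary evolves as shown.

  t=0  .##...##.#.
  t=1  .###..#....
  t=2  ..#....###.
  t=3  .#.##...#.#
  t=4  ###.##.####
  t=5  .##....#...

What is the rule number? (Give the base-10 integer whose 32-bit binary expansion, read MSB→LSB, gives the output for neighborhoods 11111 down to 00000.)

1637965157

  ##### -> .   bit 31 = 0  t=4,i=0
  ####. -> #   bit 30 = 1  t=4,i=1
  ###.# -> #   bit 29 = 1  t=4,i=2
  ###.. -> .   bit 28 = 0  t=1,i=3
  ##.## -> .   bit 27 = 0  t=4,i=3
  ##.#. -> .   bit 26 = 0  t=0,i=8
  ##..# -> .   bit 25 = 0  t=1,i=4
  ##... -> #   bit 24 = 1  t=0,i=3
  #.### -> #   bit 23 = 1  t=4,i=7
  #.##. -> .   bit 22 = 0  t=3,i=3
  #.#.# -> #   bit 21 = 1  t=3,i=1
  #.#.. -> .   bit 20 = 0  t=0,i=9
  #..## -> .   bit 19 = 0  t=0,i=0
  #..#. -> .   bit 18 = 0  t=1,i=5
  #...# -> .   bit 17 = 0  t=0,i=4
  #.... -> #   bit 16 = 1  t=1,i=8
  .#### -> .   bit 15 = 0  t=4,i=8
  .###. -> #   bit 14 = 1  t=1,i=2
  .##.# -> .   bit 13 = 0  t=0,i=7
  .##.. -> #   bit 12 = 1  t=0,i=2
  .#.## -> #   bit 11 = 1  t=3,i=2
  .#.#. -> #   bit 10 = 1  t=3,i=0
  .#..# -> .   bit 9 = 0  t=0,i=10
  .#... -> #   bit 8 = 1  t=1,i=7
  ..### -> .   bit 7 = 0  t=1,i=1
  ..##. -> #   bit 6 = 1  t=0,i=1
  ..#.# -> #   bit 5 = 1  t=3,i=8
  ..#.. -> .   bit 4 = 0  t=1,i=6
  ...## -> .   bit 3 = 0  t=0,i=5
  ...#. -> #   bit 2 = 1  t=2,i=1
  ....# -> .   bit 1 = 0  t=1,i=10
  ..... -> #   bit 0 = 1  t=1,i=9
  bits 01100001101000010101110101100101 = 1637965157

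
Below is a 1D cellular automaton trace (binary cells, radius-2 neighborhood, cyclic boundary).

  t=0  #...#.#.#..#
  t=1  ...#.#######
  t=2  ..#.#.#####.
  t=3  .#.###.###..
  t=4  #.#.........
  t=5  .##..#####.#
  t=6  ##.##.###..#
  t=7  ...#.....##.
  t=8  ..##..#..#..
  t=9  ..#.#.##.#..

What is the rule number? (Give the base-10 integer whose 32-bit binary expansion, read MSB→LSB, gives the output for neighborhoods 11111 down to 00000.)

3262680661

  [31] ##### => #  t=1,i=7
  [30] ####. => #  t=1,i=10
  [29] ###.# => .  t=3,i=5
  [28] ###.. => .  t=1,i=11
  [27] ##.## => .  t=3,i=6
  [26] ##.#. => .  t=5,i=10
  [25] ##..# => #  t=5,i=3
  [24] ##... => .  t=0,i=1
  [23] #.### => .  t=1,i=5
  [22] #.##. => #  t=5,i=1
  [21] #.#.# => #  t=0,i=6
  [20] #.#.. => #  t=0,i=8
  [19] #..## => #  t=0,i=10
  [18] #..#. => .  t=8,i=5
  [17] #...# => .  t=0,i=2
  [16] #.... => .  t=4,i=4
  [15] .#### => #  t=1,i=6
  [14] .###. => .  t=3,i=4
  [13] .##.# => .  t=6,i=4
  [12] .##.. => .  t=0,i=0
  [11] .#.## => #  t=1,i=4
  [10] .#.#. => #  t=0,i=5
  [9] .#..# => #  t=0,i=9
  [8] .#... => .  t=4,i=3
  [7] ..### => .  t=5,i=5
  [6] ..##. => #  t=0,i=11
  [5] ..#.# => .  t=0,i=4
  [4] ..#.. => #  t=7,i=3
  [3] ...## => .  t=7,i=8
  [2] ...#. => #  t=0,i=3
  [1] ....# => .  t=4,i=10
  [0] ..... => #  t=4,i=5
  bits 11000010011110001000111001010101 = 3262680661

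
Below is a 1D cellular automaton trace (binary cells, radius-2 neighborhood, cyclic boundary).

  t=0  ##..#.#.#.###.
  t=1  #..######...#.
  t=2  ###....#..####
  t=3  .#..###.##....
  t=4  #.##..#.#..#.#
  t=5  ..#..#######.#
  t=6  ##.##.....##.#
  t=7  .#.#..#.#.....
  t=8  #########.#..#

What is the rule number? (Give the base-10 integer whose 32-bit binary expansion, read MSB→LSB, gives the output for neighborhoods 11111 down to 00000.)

1618937382

  ##### -> .   bit 31 = 0  t=1,i=5
  ####. -> #   bit 30 = 1  t=1,i=7
  ###.# -> #   bit 29 = 1  t=0,i=12
  ###.. -> .   bit 28 = 0  t=1,i=8
  ##.## -> .   bit 27 = 0  t=0,i=13
  ##.#. -> .   bit 26 = 0  t=5,i=12
  ##..# -> .   bit 25 = 0  t=0,i=2
  ##... -> .   bit 24 = 0  t=1,i=9
  #.### -> .   bit 23 = 0  t=0,i=10
  #.##. -> #   bit 22 = 1  t=0,i=0
  #.#.# -> #   bit 21 = 1  t=0,i=6
  #.#.. -> #   bit 20 = 1  t=1,i=0
  #..## -> #   bit 19 = 1  t=1,i=2
  #..#. -> #   bit 18 = 1  t=0,i=3
  #...# -> #   bit 17 = 1  t=1,i=10
  #.... -> #   bit 16 = 1  t=2,i=4
  .#### -> .   bit 15 = 0  t=1,i=4
  .###. -> .   bit 14 = 0  t=0,i=11
  .##.# -> .   bit 13 = 0  t=4,i=0
  .##.. -> .   bit 12 = 0  t=0,i=1
  .#.## -> .   bit 11 = 0  t=0,i=9
  .#.#. -> #   bit 10 = 1  t=0,i=5
  .#..# -> #   bit 9 = 1  t=1,i=1
  .#... -> .   bit 8 = 0  t=7,i=9
  ..### -> .   bit 7 = 0  t=1,i=3
  ..##. -> .   bit 6 = 0  t=6,i=10
  ..#.# -> #   bit 5 = 1  t=0,i=4
  ..#.. -> .   bit 4 = 0  t=2,i=7
  ...## -> .   bit 3 = 0  t=6,i=9
  ...#. -> #   bit 2 = 1  t=1,i=11
  ....# -> #   bit 1 = 1  t=2,i=5
  ..... -> .   bit 0 = 0  t=3,i=12
  bits 01100000011111110000011000100110 = 1618937382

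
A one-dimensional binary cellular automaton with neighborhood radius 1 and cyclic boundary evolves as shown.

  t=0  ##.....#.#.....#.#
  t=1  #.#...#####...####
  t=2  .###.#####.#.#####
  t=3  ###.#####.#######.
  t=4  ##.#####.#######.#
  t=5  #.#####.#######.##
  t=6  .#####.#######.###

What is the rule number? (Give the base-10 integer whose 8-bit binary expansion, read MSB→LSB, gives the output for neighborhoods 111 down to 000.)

  ### -> #   bit 7 = 1  t=0,i=0
  ##. -> .   bit 6 = 0  t=0,i=1
  #.# -> #   bit 5 = 1  t=0,i=8
  #.. -> #   bit 4 = 1  t=0,i=2
  .## -> #   bit 3 = 1  t=0,i=17
  .#. -> #   bit 2 = 1  t=0,i=7
  ..# -> #   bit 1 = 1  t=0,i=6
  ... -> .   bit 0 = 0  t=0,i=3
  bits 10111110 = 190

190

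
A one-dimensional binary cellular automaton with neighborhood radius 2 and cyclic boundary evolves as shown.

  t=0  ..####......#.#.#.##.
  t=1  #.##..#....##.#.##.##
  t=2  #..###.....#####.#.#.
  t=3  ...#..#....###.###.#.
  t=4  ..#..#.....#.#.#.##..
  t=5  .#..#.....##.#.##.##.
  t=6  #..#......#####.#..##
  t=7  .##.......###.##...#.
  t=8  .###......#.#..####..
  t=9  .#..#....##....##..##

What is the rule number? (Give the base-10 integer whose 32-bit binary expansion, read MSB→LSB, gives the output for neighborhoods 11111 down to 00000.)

2812721380

  #####|#  b31=1 t=2,i=13
  ####.|.  b30=0 t=0,i=4
  ###.#|#  b29=1 t=1,i=0
  ###..|.  b28=0 t=0,i=5
  ##.##|.  b27=0 t=1,i=1
  ##.#.|#  b26=1 t=1,i=13
  ##..#|#  b25=1 t=1,i=4
  ##...|#  b24=1 t=0,i=6
  #.###|#  b23=1 t=1,i=19
  #.##.|.  b22=0 t=0,i=18
  #.#.#|#  b21=1 t=0,i=14
  #.#..|.  b20=0 t=2,i=0
  #..##|.  b19=0 t=2,i=2
  #..#.|#  b18=1 t=1,i=5
  #...#|#  b17=1 t=0,i=0
  #....|.  b16=0 t=0,i=7
  .####|#  b15=1 t=0,i=3
  .###.|.  b14=0 t=1,i=20
  .##.#|#  b13=1 t=1,i=12
  .##..|#  b12=1 t=0,i=19
  .#.##|#  b11=1 t=0,i=17
  .#.#.|.  b10=0 t=0,i=13
  .#..#|.  b9=0 t=2,i=1
  .#...|.  b8=0 t=1,i=7
  ..###|#  b7=1 t=0,i=2
  ..##.|#  b6=1 t=1,i=11
  ..#.#|#  b5=1 t=0,i=12
  ..#..|.  b4=0 t=1,i=6
  ...##|.  b3=0 t=0,i=1
  ...#.|#  b2=1 t=0,i=11
  ....#|.  b1=0 t=0,i=10
  .....|.  b0=0 t=0,i=8
  bits 10100111101001101011100011100100 = 2812721380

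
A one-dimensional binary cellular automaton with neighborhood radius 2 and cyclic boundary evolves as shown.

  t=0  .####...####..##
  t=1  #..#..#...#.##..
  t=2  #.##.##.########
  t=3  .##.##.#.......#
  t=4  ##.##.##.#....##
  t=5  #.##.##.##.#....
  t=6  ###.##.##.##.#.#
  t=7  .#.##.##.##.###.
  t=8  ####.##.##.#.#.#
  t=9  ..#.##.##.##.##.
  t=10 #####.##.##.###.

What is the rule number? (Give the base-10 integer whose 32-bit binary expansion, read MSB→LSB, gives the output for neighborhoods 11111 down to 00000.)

  ##### -> .   bit 31 = 0  t=2,i=10
  ####. -> #   bit 30 = 1  t=0,i=3
  ###.# -> .   bit 29 = 0  t=2,i=0
  ###.. -> .   bit 28 = 0  t=0,i=4
  ##.## -> #   bit 27 = 1  t=0,i=0
  ##.#. -> #   bit 26 = 1  t=3,i=6
  ##..# -> #   bit 25 = 1  t=0,i=12
  ##... -> .   bit 24 = 0  t=0,i=5
  #.### -> .   bit 23 = 0  t=0,i=1
  #.##. -> #   bit 22 = 1  t=1,i=12
  #.#.# -> #   bit 21 = 1  t=6,i=13
  #.#.. -> #   bit 20 = 1  t=3,i=7
  #..## -> #   bit 19 = 1  t=0,i=13
  #..#. -> #   bit 18 = 1  t=1,i=2
  #...# -> #   bit 17 = 1  t=0,i=6
  #.... -> #   bit 16 = 1  t=3,i=9
  .#### -> .   bit 15 = 0  t=0,i=2
  .###. -> #   bit 14 = 1  t=7,i=13
  .##.# -> .   bit 13 = 0  t=0,i=15
  .##.. -> #   bit 12 = 1  t=1,i=13
  .#.## -> #   bit 11 = 1  t=1,i=11
  .#.#. -> .   bit 10 = 0  t=8,i=12
  .#..# -> .   bit 9 = 0  t=1,i=1
  .#... -> .   bit 8 = 0  t=1,i=7
  ..### -> .   bit 7 = 0  t=0,i=8
  ..##. -> .   bit 6 = 0  t=0,i=14
  ..#.# -> #   bit 5 = 1  t=1,i=10
  ..#.. -> #   bit 4 = 1  t=1,i=0
  ...## -> .   bit 3 = 0  t=0,i=7
  ...#. -> #   bit 2 = 1  t=1,i=9
  ....# -> .   bit 1 = 0  t=3,i=13
  ..... -> .   bit 0 = 0  t=3,i=10
  bits 01001110011111110101100000110100 = 1316968500

1316968500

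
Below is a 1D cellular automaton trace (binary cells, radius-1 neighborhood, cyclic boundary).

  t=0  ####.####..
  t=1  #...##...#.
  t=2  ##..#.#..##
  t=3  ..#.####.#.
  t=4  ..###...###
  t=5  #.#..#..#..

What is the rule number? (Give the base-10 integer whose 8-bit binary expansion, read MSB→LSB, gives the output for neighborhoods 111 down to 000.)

  nb ###: next=.  (t=0,i=1, bit7=0)
  nb ##.: next=.  (t=0,i=3, bit6=0)
  nb #.#: next=#  (t=0,i=4, bit5=1)
  nb #..: next=#  (t=0,i=9, bit4=1)
  nb .##: next=#  (t=0,i=0, bit3=1)
  nb .#.: next=#  (t=1,i=0, bit2=1)
  nb ..#: next=.  (t=0,i=10, bit1=0)
  nb ...: next=.  (t=1,i=2, bit0=0)
  bits 00111100 = 60

60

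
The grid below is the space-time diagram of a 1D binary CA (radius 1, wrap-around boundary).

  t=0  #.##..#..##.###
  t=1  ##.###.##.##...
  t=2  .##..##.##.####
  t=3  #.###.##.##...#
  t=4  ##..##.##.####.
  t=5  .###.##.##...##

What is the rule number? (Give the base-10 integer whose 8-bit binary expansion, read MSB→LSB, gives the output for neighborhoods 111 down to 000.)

115

  ###|.  b7=0 t=0,i=13
  ##.|#  b6=1 t=0,i=0
  #.#|#  b5=1 t=0,i=1
  #..|#  b4=1 t=0,i=4
  .##|.  b3=0 t=0,i=2
  .#.|.  b2=0 t=0,i=6
  ..#|#  b1=1 t=0,i=5
  ...|#  b0=1 t=1,i=13
  bits 01110011 = 115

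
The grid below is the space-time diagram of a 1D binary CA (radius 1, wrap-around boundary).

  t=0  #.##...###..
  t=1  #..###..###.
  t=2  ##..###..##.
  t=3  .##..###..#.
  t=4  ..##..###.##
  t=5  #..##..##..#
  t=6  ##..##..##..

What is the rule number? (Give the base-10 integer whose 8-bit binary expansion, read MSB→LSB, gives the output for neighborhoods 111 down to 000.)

213

  ### -> #   bit 7 = 1  t=0,i=8
  ##. -> #   bit 6 = 1  t=0,i=3
  #.# -> .   bit 5 = 0  t=0,i=1
  #.. -> #   bit 4 = 1  t=0,i=4
  .## -> .   bit 3 = 0  t=0,i=2
  .#. -> #   bit 2 = 1  t=0,i=0
  ..# -> .   bit 1 = 0  t=0,i=6
  ... -> #   bit 0 = 1  t=0,i=5
  bits 11010101 = 213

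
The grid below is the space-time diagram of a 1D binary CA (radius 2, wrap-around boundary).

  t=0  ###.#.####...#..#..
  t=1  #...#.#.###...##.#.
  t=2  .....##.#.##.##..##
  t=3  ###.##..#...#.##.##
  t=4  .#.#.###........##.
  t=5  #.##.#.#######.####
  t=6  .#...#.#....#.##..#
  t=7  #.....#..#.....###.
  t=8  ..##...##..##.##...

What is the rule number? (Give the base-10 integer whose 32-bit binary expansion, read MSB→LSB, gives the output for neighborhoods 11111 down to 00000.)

  ##### -> .   bit 31 = 0  t=3,i=0
  ####. -> #   bit 30 = 1  t=0,i=8
  ###.# -> .   bit 29 = 0  t=0,i=2
  ###.. -> #   bit 28 = 1  t=0,i=9
  ##.## -> #   bit 27 = 1  t=2,i=12
  ##.#. -> .   bit 26 = 0  t=0,i=3
  ##..# -> #   bit 25 = 1  t=2,i=15
  ##... -> #   bit 24 = 1  t=0,i=10
  #.### -> #   bit 23 = 1  t=0,i=6
  #.##. -> .   bit 22 = 0  t=2,i=10
  #.#.# -> #   bit 21 = 1  t=0,i=4
  #.#.. -> .   bit 20 = 0  t=1,i=0
  #..## -> .   bit 19 = 0  t=0,i=18
  #..#. -> #   bit 18 = 1  t=0,i=15
  #...# -> .   bit 17 = 0  t=0,i=11
  #.... -> #   bit 16 = 1  t=2,i=1
  .#### -> .   bit 15 = 0  t=0,i=7
  .###. -> .   bit 14 = 0  t=0,i=1
  .##.# -> .   bit 13 = 0  t=1,i=15
  .##.. -> #   bit 12 = 1  t=2,i=14
  .#.## -> .   bit 11 = 0  t=0,i=5
  .#.#. -> #   bit 10 = 1  t=1,i=5
  .#..# -> #   bit 9 = 1  t=0,i=14
  .#... -> .   bit 8 = 0  t=1,i=1
  ..### -> #   bit 7 = 1  t=0,i=0
  ..##. -> #   bit 6 = 1  t=1,i=14
  ..#.# -> .   bit 5 = 0  t=1,i=4
  ..#.. -> .   bit 4 = 0  t=0,i=13
  ...## -> #   bit 3 = 1  t=1,i=13
  ...#. -> .   bit 2 = 0  t=0,i=12
  ....# -> .   bit 1 = 0  t=2,i=3
  ..... -> #   bit 0 = 1  t=2,i=2
  bits 01011011101001010001011011001001 = 1537545929

1537545929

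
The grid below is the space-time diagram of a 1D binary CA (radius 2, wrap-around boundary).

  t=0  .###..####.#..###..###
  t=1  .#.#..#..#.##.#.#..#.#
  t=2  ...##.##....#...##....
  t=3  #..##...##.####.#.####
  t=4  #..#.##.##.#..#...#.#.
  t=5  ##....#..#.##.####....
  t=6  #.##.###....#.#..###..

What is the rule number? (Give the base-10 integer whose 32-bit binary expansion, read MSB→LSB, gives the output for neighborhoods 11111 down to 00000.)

  #####|#  b31=1 t=3,i=20
  ####.|.  b30=0 t=0,i=8
  ###.#|#  b29=1 t=0,i=9
  ###..|#  b28=1 t=0,i=3
  ##.##|.  b27=0 t=0,i=0
  ##.#.|.  b26=0 t=0,i=10
  ##..#|.  b25=0 t=0,i=4
  ##...|#  b24=1 t=2,i=8
  #.###|#  b23=1 t=0,i=1
  #.##.|.  b22=0 t=1,i=11
  #.#.#|.  b21=0 t=1,i=1
  #.#..|#  b20=1 t=0,i=11
  #..##|.  b19=0 t=0,i=5
  #..#.|.  b18=0 t=1,i=5
  #...#|#  b17=1 t=2,i=14
  #....|#  b16=1 t=2,i=9
  .####|.  b15=0 t=0,i=7
  .###.|.  b14=0 t=0,i=2
  .##.#|#  b13=1 t=1,i=12
  .##..|.  b12=0 t=2,i=7
  .#.##|.  b11=0 t=1,i=10
  .#.#.|.  b10=0 t=1,i=0
  .#..#|#  b9=1 t=0,i=12
  .#...|#  b8=1 t=2,i=13
  ..###|#  b7=1 t=0,i=6
  ..##.|#  b6=1 t=2,i=3
  ..#.#|.  b5=0 t=1,i=9
  ..#..|#  b4=1 t=1,i=6
  ...##|.  b3=0 t=2,i=2
  ...#.|#  b2=1 t=2,i=11
  ....#|.  b1=0 t=2,i=1
  .....|#  b0=1 t=2,i=0
  bits 10110001100100110010001111010101 = 2979210197

2979210197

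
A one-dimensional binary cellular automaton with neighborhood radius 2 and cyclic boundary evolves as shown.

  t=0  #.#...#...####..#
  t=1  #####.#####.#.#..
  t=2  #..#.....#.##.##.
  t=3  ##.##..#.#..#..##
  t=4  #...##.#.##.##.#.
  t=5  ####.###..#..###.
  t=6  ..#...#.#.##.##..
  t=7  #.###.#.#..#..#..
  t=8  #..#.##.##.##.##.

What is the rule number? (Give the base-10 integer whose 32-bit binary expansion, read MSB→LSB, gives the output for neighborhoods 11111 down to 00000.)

1177711546

  [31] ##### => .  t=1,i=2
  [30] ####. => #  t=0,i=12
  [29] ###.# => .  t=1,i=4
  [28] ###.. => .  t=0,i=13
  [27] ##.## => .  t=1,i=5
  [26] ##.#. => #  t=0,i=1
  [25] ##..# => #  t=0,i=14
  [24] ##... => .  t=6,i=15
  [23] #.### => .  t=1,i=6
  [22] #.##. => .  t=2,i=11
  [21] #.#.# => #  t=1,i=12
  [20] #.#.. => #  t=0,i=2
  [19] #..## => .  t=0,i=15
  [18] #..#. => .  t=2,i=2
  [17] #...# => #  t=0,i=4
  [16] #.... => .  t=2,i=5
  [15] .#### => .  t=0,i=11
  [14] .###. => #  t=5,i=6
  [13] .##.# => #  t=0,i=0
  [12] .##.. => #  t=3,i=4
  [11] .#.## => .  t=2,i=10
  [10] .#.#. => .  t=1,i=13
  [9] .#..# => #  t=1,i=15
  [8] .#... => #  t=0,i=3
  [7] ..### => #  t=0,i=10
  [6] ..##. => .  t=0,i=16
  [5] ..#.# => #  t=2,i=9
  [4] ..#.. => #  t=0,i=6
  [3] ...## => #  t=0,i=9
  [2] ...#. => .  t=0,i=5
  [1] ....# => #  t=2,i=7
  [0] ..... => .  t=2,i=6
  bits 01000110001100100111001110111010 = 1177711546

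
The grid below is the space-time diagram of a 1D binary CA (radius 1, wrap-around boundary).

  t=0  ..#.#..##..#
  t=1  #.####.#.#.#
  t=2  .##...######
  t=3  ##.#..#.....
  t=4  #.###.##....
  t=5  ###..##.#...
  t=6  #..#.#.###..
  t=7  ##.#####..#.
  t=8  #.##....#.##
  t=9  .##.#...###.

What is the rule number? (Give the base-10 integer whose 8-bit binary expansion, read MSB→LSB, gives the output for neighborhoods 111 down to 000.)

60

  nb ###: next=.  (t=1,i=3, bit7=0)
  nb ##.: next=.  (t=0,i=8, bit6=0)
  nb #.#: next=#  (t=0,i=3, bit5=1)
  nb #..: next=#  (t=0,i=0, bit4=1)
  nb .##: next=#  (t=0,i=7, bit3=1)
  nb .#.: next=#  (t=0,i=2, bit2=1)
  nb ..#: next=.  (t=0,i=1, bit1=0)
  nb ...: next=.  (t=2,i=4, bit0=0)
  bits 00111100 = 60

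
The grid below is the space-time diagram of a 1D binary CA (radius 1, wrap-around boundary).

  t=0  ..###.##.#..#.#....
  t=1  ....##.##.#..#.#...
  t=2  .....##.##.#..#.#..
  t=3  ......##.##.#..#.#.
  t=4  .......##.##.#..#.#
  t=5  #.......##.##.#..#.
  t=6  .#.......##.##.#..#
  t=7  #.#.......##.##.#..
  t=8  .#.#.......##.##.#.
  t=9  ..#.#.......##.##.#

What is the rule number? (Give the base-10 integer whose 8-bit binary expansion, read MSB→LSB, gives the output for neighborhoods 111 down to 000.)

  nb ###: next=.  (t=0,i=3, bit7=0)
  nb ##.: next=#  (t=0,i=4, bit6=1)
  nb #.#: next=#  (t=0,i=5, bit5=1)
  nb #..: next=#  (t=0,i=10, bit4=1)
  nb .##: next=.  (t=0,i=2, bit3=0)
  nb .#.: next=.  (t=0,i=9, bit2=0)
  nb ..#: next=.  (t=0,i=1, bit1=0)
  nb ...: next=.  (t=0,i=0, bit0=0)
  bits 01110000 = 112

112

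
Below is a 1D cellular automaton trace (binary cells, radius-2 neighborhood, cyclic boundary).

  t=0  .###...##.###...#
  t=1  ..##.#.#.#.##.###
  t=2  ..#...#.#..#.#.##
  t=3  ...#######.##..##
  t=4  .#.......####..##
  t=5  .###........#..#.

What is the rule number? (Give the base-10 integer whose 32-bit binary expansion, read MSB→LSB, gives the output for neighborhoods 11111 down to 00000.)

  ##### -> .   bit 31 = 0  t=3,i=5
  ####. -> .   bit 30 = 0  t=3,i=8
  ###.# -> #   bit 29 = 1  t=3,i=9
  ###.. -> #   bit 28 = 1  t=0,i=3
  ##.## -> #   bit 27 = 1  t=0,i=9
  ##.#. -> .   bit 26 = 0  t=1,i=4
  ##..# -> .   bit 25 = 0  t=1,i=0
  ##... -> .   bit 24 = 0  t=0,i=4
  #.### -> .   bit 23 = 0  t=0,i=1
  #.##. -> #   bit 22 = 1  t=1,i=11
  #.#.# -> .   bit 21 = 0  t=1,i=5
  #.#.. -> #   bit 20 = 1  t=2,i=8
  #..## -> .   bit 19 = 0  t=1,i=1
  #..#. -> .   bit 18 = 0  t=2,i=1
  #...# -> #   bit 17 = 1  t=0,i=5
  #.... -> #   bit 16 = 1  t=4,i=3
  .#### -> .   bit 15 = 0  t=3,i=4
  .###. -> #   bit 14 = 1  t=0,i=2
  .##.# -> .   bit 13 = 0  t=0,i=8
  .##.. -> #   bit 12 = 1  t=2,i=16
  .#.## -> .   bit 11 = 0  t=0,i=0
  .#.#. -> #   bit 10 = 1  t=1,i=6
  .#..# -> #   bit 9 = 1  t=2,i=9
  .#... -> #   bit 8 = 1  t=2,i=3
  ..### -> .   bit 7 = 0  t=3,i=3
  ..##. -> #   bit 6 = 1  t=0,i=7
  ..#.# -> #   bit 5 = 1  t=0,i=16
  ..#.. -> .   bit 4 = 0  t=2,i=2
  ...## -> .   bit 3 = 0  t=0,i=6
  ...#. -> #   bit 2 = 1  t=0,i=15
  ....# -> .   bit 1 = 0  t=4,i=7
  ..... -> .   bit 0 = 0  t=4,i=4
  bits 00111000010100110101011101100100 = 944985956

944985956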